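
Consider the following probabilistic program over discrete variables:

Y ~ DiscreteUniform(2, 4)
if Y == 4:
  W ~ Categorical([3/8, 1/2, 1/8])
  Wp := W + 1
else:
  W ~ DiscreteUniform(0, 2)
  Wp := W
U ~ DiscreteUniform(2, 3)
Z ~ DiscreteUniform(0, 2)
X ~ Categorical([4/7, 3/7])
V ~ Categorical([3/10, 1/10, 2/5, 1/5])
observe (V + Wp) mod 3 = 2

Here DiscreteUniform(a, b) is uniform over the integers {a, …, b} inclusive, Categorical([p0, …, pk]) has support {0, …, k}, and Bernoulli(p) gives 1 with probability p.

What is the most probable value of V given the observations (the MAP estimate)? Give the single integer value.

argmax_v P(V = v | obs) = 0

Enumerate traces; 144 have nonzero weight after conditioning:
  (Y=2, W=0, U=2, Z=0, X=0, V=2) weight 4/945
  (Y=2, W=0, U=2, Z=0, X=1, V=2) weight 1/315
  (Y=2, W=0, U=2, Z=1, X=0, V=2) weight 4/945
  (Y=2, W=0, U=2, Z=1, X=1, V=2) weight 1/315
  (Y=2, W=0, U=2, Z=2, X=0, V=2) weight 4/945
  (Y=2, W=0, U=2, Z=2, X=1, V=2) weight 1/315
  (Y=2, W=0, U=3, Z=0, X=0, V=2) weight 4/945
  (Y=2, W=0, U=3, Z=0, X=1, V=2) weight 1/315
  (Y=2, W=1, U=2, Z=0, X=0, V=1) weight 1/945
  (Y=2, W=2, U=2, Z=0, X=0, V=0) weight 1/315
  … 134 more
Group by V:
  weight(V=0) = 7/60
  weight(V=1) = 5/144
  weight(V=2) = 19/180
  weight(V=3) = 7/90
Total weight = 7/60 + 5/144 + 19/180 + 7/90 = 241/720
P(V=0 | obs) = 7/60 / 241/720 = 84/241
P(V=1 | obs) = 5/144 / 241/720 = 25/241
P(V=2 | obs) = 19/180 / 241/720 = 76/241
P(V=3 | obs) = 7/90 / 241/720 = 56/241
argmax = 0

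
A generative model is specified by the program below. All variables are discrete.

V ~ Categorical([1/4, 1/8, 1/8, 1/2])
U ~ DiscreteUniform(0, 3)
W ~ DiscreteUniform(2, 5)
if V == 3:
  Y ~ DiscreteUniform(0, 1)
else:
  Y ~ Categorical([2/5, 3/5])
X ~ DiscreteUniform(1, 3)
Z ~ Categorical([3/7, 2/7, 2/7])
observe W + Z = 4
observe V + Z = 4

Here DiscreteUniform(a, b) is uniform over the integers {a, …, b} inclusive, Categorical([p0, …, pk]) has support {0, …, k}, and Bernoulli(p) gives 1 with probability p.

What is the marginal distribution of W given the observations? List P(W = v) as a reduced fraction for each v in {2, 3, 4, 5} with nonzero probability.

Enumerate traces; 48 have nonzero weight after conditioning:
  (V=2, U=0, W=2, Y=0, X=1, Z=2) weight 1/3360
  (V=2, U=0, W=2, Y=0, X=2, Z=2) weight 1/3360
  (V=2, U=0, W=2, Y=0, X=3, Z=2) weight 1/3360
  (V=2, U=0, W=2, Y=1, X=1, Z=2) weight 1/2240
  (V=2, U=0, W=2, Y=1, X=2, Z=2) weight 1/2240
  (V=2, U=0, W=2, Y=1, X=3, Z=2) weight 1/2240
  (V=2, U=1, W=2, Y=0, X=1, Z=2) weight 1/3360
  (V=2, U=1, W=2, Y=0, X=2, Z=2) weight 1/3360
  (V=3, U=0, W=3, Y=0, X=1, Z=1) weight 1/672
  … 39 more
Group by W:
  weight(W=2) = 1/112
  weight(W=3) = 1/28
Total weight = 1/112 + 1/28 = 5/112
P(W=2 | obs) = 1/112 / 5/112 = 1/5
P(W=3 | obs) = 1/28 / 5/112 = 4/5

P(W=2) = 1/5, P(W=3) = 4/5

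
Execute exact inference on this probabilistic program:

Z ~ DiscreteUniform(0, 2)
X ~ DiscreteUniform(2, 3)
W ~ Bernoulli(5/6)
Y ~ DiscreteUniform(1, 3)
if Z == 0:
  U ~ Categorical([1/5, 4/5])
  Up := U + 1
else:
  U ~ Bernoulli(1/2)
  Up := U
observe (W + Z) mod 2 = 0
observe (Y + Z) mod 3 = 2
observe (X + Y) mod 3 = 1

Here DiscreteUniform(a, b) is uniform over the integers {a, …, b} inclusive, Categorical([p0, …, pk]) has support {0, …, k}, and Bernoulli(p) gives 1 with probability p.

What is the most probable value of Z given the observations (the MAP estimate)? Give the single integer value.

Enumerate traces; 4 have nonzero weight after conditioning:
  (Z=0, X=2, W=0, Y=2, U=0) weight 1/540
  (Z=0, X=2, W=0, Y=2, U=1) weight 1/135
  (Z=1, X=3, W=1, Y=1, U=0) weight 5/216
  (Z=1, X=3, W=1, Y=1, U=1) weight 5/216
Group by Z:
  weight(Z=0) = 1/108
  weight(Z=1) = 5/108
Total weight = 1/108 + 5/108 = 1/18
P(Z=0 | obs) = 1/108 / 1/18 = 1/6
P(Z=1 | obs) = 5/108 / 1/18 = 5/6
argmax = 1

argmax_v P(Z = v | obs) = 1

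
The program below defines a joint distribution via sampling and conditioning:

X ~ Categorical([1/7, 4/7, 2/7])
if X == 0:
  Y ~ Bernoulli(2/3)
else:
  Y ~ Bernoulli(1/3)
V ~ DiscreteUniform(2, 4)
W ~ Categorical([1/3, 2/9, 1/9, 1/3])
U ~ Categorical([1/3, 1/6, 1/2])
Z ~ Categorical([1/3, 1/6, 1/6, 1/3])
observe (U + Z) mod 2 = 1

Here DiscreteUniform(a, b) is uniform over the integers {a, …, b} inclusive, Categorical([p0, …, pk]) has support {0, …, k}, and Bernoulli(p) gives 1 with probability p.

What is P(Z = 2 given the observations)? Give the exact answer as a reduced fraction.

P(Z = 2 | obs) = 1/18

Enumerate traces; 432 have nonzero weight after conditioning:
  (X=0, Y=0, V=2, W=0, U=0, Z=1) weight 1/3402
  (X=0, Y=0, V=2, W=0, U=0, Z=3) weight 1/1701
  (X=0, Y=0, V=2, W=0, U=1, Z=0) weight 1/3402
  (X=0, Y=0, V=2, W=0, U=1, Z=2) weight 1/6804
  (X=0, Y=0, V=2, W=0, U=2, Z=1) weight 1/2268
  (X=0, Y=0, V=2, W=0, U=2, Z=3) weight 1/1134
  (X=0, Y=0, V=2, W=1, U=0, Z=1) weight 1/5103
  (X=0, Y=0, V=2, W=1, U=0, Z=3) weight 2/5103
  … 424 more
Group by Z:
  weight(Z=0) = 1/18
  weight(Z=1) = 5/36
  weight(Z=2) = 1/36
  weight(Z=3) = 5/18
Total weight = 1/18 + 5/36 + 1/36 + 5/18 = 1/2
P(Z=0 | obs) = 1/18 / 1/2 = 1/9
P(Z=1 | obs) = 5/36 / 1/2 = 5/18
P(Z=2 | obs) = 1/36 / 1/2 = 1/18
P(Z=3 | obs) = 5/18 / 1/2 = 5/9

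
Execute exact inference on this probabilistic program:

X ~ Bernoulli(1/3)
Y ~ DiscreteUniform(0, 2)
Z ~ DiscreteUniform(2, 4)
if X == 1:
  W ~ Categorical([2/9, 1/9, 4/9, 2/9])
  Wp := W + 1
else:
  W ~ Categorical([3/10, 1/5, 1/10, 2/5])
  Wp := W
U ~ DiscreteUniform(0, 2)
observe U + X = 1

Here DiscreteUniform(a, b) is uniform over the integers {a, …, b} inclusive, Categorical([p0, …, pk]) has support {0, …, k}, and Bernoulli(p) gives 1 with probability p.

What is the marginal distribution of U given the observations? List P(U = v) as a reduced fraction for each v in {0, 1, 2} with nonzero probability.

P(U=0) = 1/3, P(U=1) = 2/3

Enumerate traces; 72 have nonzero weight after conditioning:
  (X=0, Y=0, Z=2, W=0, U=1) weight 1/135
  (X=0, Y=0, Z=2, W=1, U=1) weight 2/405
  (X=0, Y=0, Z=2, W=2, U=1) weight 1/405
  (X=0, Y=0, Z=2, W=3, U=1) weight 4/405
  (X=0, Y=0, Z=3, W=0, U=1) weight 1/135
  (X=0, Y=0, Z=3, W=1, U=1) weight 2/405
  (X=0, Y=0, Z=3, W=2, U=1) weight 1/405
  (X=0, Y=0, Z=3, W=3, U=1) weight 4/405
  (X=1, Y=0, Z=2, W=0, U=0) weight 2/729
  … 63 more
Group by U:
  weight(U=0) = 1/9
  weight(U=1) = 2/9
Total weight = 1/9 + 2/9 = 1/3
P(U=0 | obs) = 1/9 / 1/3 = 1/3
P(U=1 | obs) = 2/9 / 1/3 = 2/3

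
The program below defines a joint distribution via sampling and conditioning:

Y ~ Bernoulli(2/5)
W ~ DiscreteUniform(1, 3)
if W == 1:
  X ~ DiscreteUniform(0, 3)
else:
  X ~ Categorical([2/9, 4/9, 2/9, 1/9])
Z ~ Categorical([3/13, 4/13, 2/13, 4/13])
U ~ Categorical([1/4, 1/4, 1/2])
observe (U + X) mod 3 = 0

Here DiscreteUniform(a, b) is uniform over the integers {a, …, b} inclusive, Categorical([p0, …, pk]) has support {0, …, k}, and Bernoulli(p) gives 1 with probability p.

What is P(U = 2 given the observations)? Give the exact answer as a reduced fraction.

P(U = 2 | obs) = 82/149

Enumerate traces; 96 have nonzero weight after conditioning:
  (Y=0, W=1, X=0, Z=0, U=0) weight 3/1040
  (Y=0, W=1, X=0, Z=1, U=0) weight 1/260
  (Y=0, W=1, X=0, Z=2, U=0) weight 1/520
  (Y=0, W=1, X=0, Z=3, U=0) weight 1/260
  (Y=0, W=1, X=1, Z=0, U=2) weight 3/520
  (Y=0, W=1, X=1, Z=1, U=2) weight 1/130
  (Y=0, W=1, X=1, Z=2, U=2) weight 1/260
  (Y=0, W=1, X=1, Z=3, U=2) weight 1/130
  (Y=0, W=1, X=2, Z=0, U=1) weight 3/1040
  … 87 more
Group by U:
  weight(U=0) = 7/72
  weight(U=1) = 25/432
  weight(U=2) = 41/216
Total weight = 7/72 + 25/432 + 41/216 = 149/432
P(U=0 | obs) = 7/72 / 149/432 = 42/149
P(U=1 | obs) = 25/432 / 149/432 = 25/149
P(U=2 | obs) = 41/216 / 149/432 = 82/149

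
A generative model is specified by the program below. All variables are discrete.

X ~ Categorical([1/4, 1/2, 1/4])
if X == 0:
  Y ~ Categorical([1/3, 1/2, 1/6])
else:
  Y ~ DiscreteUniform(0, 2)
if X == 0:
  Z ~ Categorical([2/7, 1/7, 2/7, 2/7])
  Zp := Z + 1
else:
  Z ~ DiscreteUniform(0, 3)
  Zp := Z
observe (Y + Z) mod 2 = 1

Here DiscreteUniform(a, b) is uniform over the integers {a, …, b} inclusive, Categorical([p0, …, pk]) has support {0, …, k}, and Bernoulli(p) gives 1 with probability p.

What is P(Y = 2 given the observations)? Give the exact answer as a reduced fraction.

P(Y = 2 | obs) = 2/7

Enumerate traces; 18 have nonzero weight after conditioning:
  (X=0, Y=0, Z=1) weight 1/84
  (X=0, Y=0, Z=3) weight 1/42
  (X=0, Y=1, Z=0) weight 1/28
  (X=0, Y=1, Z=2) weight 1/28
  (X=0, Y=2, Z=1) weight 1/168
  (X=0, Y=2, Z=3) weight 1/84
  (X=1, Y=0, Z=1) weight 1/24
  (X=1, Y=0, Z=3) weight 1/24
  … 10 more
Group by Y:
  weight(Y=0) = 9/56
  weight(Y=1) = 11/56
  weight(Y=2) = 1/7
Total weight = 9/56 + 11/56 + 1/7 = 1/2
P(Y=0 | obs) = 9/56 / 1/2 = 9/28
P(Y=1 | obs) = 11/56 / 1/2 = 11/28
P(Y=2 | obs) = 1/7 / 1/2 = 2/7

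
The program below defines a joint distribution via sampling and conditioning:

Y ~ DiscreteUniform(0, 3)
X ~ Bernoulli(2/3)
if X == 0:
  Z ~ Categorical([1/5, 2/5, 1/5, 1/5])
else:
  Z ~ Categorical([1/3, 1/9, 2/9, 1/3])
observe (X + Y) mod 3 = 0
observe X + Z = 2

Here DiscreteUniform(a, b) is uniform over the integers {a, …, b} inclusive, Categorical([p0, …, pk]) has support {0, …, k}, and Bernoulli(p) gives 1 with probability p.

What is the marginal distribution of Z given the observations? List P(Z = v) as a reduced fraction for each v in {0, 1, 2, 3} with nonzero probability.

Enumerate traces; 3 have nonzero weight after conditioning:
  (Y=0, X=0, Z=2) weight 1/60
  (Y=2, X=1, Z=1) weight 1/54
  (Y=3, X=0, Z=2) weight 1/60
Group by Z:
  weight(Z=1) = 1/54
  weight(Z=2) = 1/30
Total weight = 1/54 + 1/30 = 7/135
P(Z=1 | obs) = 1/54 / 7/135 = 5/14
P(Z=2 | obs) = 1/30 / 7/135 = 9/14

P(Z=1) = 5/14, P(Z=2) = 9/14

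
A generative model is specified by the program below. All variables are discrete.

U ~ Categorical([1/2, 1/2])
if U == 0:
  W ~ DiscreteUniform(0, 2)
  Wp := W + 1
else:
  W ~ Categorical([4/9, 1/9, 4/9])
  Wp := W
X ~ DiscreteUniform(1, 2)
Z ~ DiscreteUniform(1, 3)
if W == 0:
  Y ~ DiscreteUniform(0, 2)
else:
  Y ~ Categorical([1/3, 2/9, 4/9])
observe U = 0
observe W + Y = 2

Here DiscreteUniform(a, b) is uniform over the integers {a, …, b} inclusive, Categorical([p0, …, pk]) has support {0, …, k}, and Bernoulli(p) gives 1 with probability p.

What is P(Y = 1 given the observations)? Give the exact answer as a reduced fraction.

P(Y = 1 | obs) = 1/4

Enumerate traces; 18 have nonzero weight after conditioning:
  (U=0, W=0, X=1, Z=1, Y=2) weight 1/108
  (U=0, W=0, X=1, Z=2, Y=2) weight 1/108
  (U=0, W=0, X=1, Z=3, Y=2) weight 1/108
  (U=0, W=0, X=2, Z=1, Y=2) weight 1/108
  (U=0, W=0, X=2, Z=2, Y=2) weight 1/108
  (U=0, W=0, X=2, Z=3, Y=2) weight 1/108
  (U=0, W=1, X=1, Z=1, Y=1) weight 1/162
  (U=0, W=1, X=1, Z=2, Y=1) weight 1/162
  (U=0, W=2, X=1, Z=1, Y=0) weight 1/108
  … 9 more
Group by Y:
  weight(Y=0) = 1/18
  weight(Y=1) = 1/27
  weight(Y=2) = 1/18
Total weight = 1/18 + 1/27 + 1/18 = 4/27
P(Y=0 | obs) = 1/18 / 4/27 = 3/8
P(Y=1 | obs) = 1/27 / 4/27 = 1/4
P(Y=2 | obs) = 1/18 / 4/27 = 3/8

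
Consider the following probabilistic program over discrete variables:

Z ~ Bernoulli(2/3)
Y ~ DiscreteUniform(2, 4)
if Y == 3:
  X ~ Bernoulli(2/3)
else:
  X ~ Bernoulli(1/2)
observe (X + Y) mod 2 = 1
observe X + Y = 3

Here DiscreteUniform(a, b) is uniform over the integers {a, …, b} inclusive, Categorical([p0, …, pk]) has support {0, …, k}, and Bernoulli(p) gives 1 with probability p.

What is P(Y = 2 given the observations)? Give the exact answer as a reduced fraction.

P(Y = 2 | obs) = 3/5

Enumerate traces; 4 have nonzero weight after conditioning:
  (Z=0, Y=2, X=1) weight 1/18
  (Z=0, Y=3, X=0) weight 1/27
  (Z=1, Y=2, X=1) weight 1/9
  (Z=1, Y=3, X=0) weight 2/27
Group by Y:
  weight(Y=2) = 1/6
  weight(Y=3) = 1/9
Total weight = 1/6 + 1/9 = 5/18
P(Y=2 | obs) = 1/6 / 5/18 = 3/5
P(Y=3 | obs) = 1/9 / 5/18 = 2/5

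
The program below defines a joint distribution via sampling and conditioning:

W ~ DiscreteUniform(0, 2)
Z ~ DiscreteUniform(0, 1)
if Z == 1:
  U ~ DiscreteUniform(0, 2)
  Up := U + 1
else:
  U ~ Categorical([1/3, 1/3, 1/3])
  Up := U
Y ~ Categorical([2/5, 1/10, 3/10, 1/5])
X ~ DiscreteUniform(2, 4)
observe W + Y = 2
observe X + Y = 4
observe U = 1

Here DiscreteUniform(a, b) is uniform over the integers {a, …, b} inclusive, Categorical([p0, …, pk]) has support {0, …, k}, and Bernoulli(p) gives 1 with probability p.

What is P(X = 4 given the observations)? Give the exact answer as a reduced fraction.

Enumerate traces; 6 have nonzero weight after conditioning:
  (W=0, Z=0, U=1, Y=2, X=2) weight 1/180
  (W=0, Z=1, U=1, Y=2, X=2) weight 1/180
  (W=1, Z=0, U=1, Y=1, X=3) weight 1/540
  (W=1, Z=1, U=1, Y=1, X=3) weight 1/540
  (W=2, Z=0, U=1, Y=0, X=4) weight 1/135
  (W=2, Z=1, U=1, Y=0, X=4) weight 1/135
Group by X:
  weight(X=2) = 1/90
  weight(X=3) = 1/270
  weight(X=4) = 2/135
Total weight = 1/90 + 1/270 + 2/135 = 4/135
P(X=2 | obs) = 1/90 / 4/135 = 3/8
P(X=3 | obs) = 1/270 / 4/135 = 1/8
P(X=4 | obs) = 2/135 / 4/135 = 1/2

P(X = 4 | obs) = 1/2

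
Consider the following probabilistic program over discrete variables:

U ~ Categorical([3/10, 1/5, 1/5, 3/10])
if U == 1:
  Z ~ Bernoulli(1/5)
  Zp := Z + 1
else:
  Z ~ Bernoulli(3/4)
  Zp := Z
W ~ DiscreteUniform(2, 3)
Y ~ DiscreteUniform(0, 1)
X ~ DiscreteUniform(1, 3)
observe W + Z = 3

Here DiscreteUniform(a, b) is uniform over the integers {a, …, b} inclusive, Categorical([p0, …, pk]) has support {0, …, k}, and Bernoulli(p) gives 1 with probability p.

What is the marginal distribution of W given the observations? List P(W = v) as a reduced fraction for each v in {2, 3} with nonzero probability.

Enumerate traces; 48 have nonzero weight after conditioning:
  (U=0, Z=0, W=3, Y=0, X=1) weight 1/160
  (U=0, Z=0, W=3, Y=0, X=2) weight 1/160
  (U=0, Z=0, W=3, Y=0, X=3) weight 1/160
  (U=0, Z=0, W=3, Y=1, X=1) weight 1/160
  (U=0, Z=0, W=3, Y=1, X=2) weight 1/160
  (U=0, Z=0, W=3, Y=1, X=3) weight 1/160
  (U=0, Z=1, W=2, Y=0, X=1) weight 3/160
  (U=0, Z=1, W=2, Y=0, X=2) weight 3/160
  … 40 more
Group by W:
  weight(W=2) = 8/25
  weight(W=3) = 9/50
Total weight = 8/25 + 9/50 = 1/2
P(W=2 | obs) = 8/25 / 1/2 = 16/25
P(W=3 | obs) = 9/50 / 1/2 = 9/25

P(W=2) = 16/25, P(W=3) = 9/25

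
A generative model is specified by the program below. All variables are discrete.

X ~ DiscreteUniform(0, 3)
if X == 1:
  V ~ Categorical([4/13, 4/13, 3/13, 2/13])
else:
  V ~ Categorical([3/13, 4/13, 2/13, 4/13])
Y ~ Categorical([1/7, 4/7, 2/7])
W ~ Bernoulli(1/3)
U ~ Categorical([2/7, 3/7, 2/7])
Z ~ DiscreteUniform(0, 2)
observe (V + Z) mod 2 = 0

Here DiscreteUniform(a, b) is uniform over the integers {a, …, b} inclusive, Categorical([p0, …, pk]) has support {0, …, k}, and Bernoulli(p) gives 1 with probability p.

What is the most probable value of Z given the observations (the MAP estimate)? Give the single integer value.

argmax_v P(Z = v | obs) = 1

Enumerate traces; 432 have nonzero weight after conditioning:
  (X=0, V=0, Y=0, W=0, U=0, Z=0) weight 1/1911
  (X=0, V=0, Y=0, W=0, U=0, Z=2) weight 1/1911
  (X=0, V=0, Y=0, W=0, U=1, Z=0) weight 1/1274
  (X=0, V=0, Y=0, W=0, U=1, Z=2) weight 1/1274
  (X=0, V=0, Y=0, W=0, U=2, Z=0) weight 1/1911
  (X=0, V=0, Y=0, W=0, U=2, Z=2) weight 1/1911
  (X=0, V=0, Y=0, W=1, U=0, Z=0) weight 1/3822
  (X=0, V=0, Y=0, W=1, U=0, Z=2) weight 1/3822
  (X=0, V=1, Y=0, W=0, U=0, Z=1) weight 4/5733
  … 423 more
Group by Z:
  weight(Z=0) = 11/78
  weight(Z=1) = 5/26
  weight(Z=2) = 11/78
Total weight = 11/78 + 5/26 + 11/78 = 37/78
P(Z=0 | obs) = 11/78 / 37/78 = 11/37
P(Z=1 | obs) = 5/26 / 37/78 = 15/37
P(Z=2 | obs) = 11/78 / 37/78 = 11/37
argmax = 1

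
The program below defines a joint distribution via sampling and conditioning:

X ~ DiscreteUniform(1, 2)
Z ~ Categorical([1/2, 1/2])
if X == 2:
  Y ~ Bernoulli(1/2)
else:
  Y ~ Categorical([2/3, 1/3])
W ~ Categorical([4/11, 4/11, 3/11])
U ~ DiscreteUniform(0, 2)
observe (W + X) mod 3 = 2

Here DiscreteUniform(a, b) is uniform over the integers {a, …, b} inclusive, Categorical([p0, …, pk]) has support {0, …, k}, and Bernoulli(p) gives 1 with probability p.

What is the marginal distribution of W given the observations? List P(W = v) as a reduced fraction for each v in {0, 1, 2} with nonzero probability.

Enumerate traces; 24 have nonzero weight after conditioning:
  (X=1, Z=0, Y=0, W=1, U=0) weight 2/99
  (X=1, Z=0, Y=0, W=1, U=1) weight 2/99
  (X=1, Z=0, Y=0, W=1, U=2) weight 2/99
  (X=1, Z=0, Y=1, W=1, U=0) weight 1/99
  (X=1, Z=0, Y=1, W=1, U=1) weight 1/99
  (X=1, Z=0, Y=1, W=1, U=2) weight 1/99
  (X=1, Z=1, Y=0, W=1, U=0) weight 2/99
  (X=1, Z=1, Y=0, W=1, U=1) weight 2/99
  (X=2, Z=0, Y=0, W=0, U=0) weight 1/66
  … 15 more
Group by W:
  weight(W=0) = 2/11
  weight(W=1) = 2/11
Total weight = 2/11 + 2/11 = 4/11
P(W=0 | obs) = 2/11 / 4/11 = 1/2
P(W=1 | obs) = 2/11 / 4/11 = 1/2

P(W=0) = 1/2, P(W=1) = 1/2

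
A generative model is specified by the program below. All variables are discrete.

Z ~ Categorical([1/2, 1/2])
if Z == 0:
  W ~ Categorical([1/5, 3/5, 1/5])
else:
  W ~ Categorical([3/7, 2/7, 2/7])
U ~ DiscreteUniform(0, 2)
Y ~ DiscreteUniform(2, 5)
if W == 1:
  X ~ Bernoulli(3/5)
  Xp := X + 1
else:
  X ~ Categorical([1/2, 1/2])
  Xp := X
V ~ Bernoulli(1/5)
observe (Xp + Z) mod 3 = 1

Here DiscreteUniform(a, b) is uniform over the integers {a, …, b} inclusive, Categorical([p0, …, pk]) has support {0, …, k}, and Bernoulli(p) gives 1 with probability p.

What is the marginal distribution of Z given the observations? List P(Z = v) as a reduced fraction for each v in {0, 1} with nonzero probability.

P(Z=0) = 154/279, P(Z=1) = 125/279

Enumerate traces; 120 have nonzero weight after conditioning:
  (Z=0, W=0, U=0, Y=2, X=1, V=0) weight 1/300
  (Z=0, W=0, U=0, Y=2, X=1, V=1) weight 1/1200
  (Z=0, W=0, U=0, Y=3, X=1, V=0) weight 1/300
  (Z=0, W=0, U=0, Y=3, X=1, V=1) weight 1/1200
  (Z=0, W=0, U=0, Y=4, X=1, V=0) weight 1/300
  (Z=0, W=0, U=0, Y=4, X=1, V=1) weight 1/1200
  (Z=0, W=0, U=0, Y=5, X=1, V=0) weight 1/300
  (Z=0, W=0, U=0, Y=5, X=1, V=1) weight 1/1200
  (Z=1, W=0, U=0, Y=2, X=0, V=0) weight 1/140
  … 111 more
Group by Z:
  weight(Z=0) = 11/50
  weight(Z=1) = 5/28
Total weight = 11/50 + 5/28 = 279/700
P(Z=0 | obs) = 11/50 / 279/700 = 154/279
P(Z=1 | obs) = 5/28 / 279/700 = 125/279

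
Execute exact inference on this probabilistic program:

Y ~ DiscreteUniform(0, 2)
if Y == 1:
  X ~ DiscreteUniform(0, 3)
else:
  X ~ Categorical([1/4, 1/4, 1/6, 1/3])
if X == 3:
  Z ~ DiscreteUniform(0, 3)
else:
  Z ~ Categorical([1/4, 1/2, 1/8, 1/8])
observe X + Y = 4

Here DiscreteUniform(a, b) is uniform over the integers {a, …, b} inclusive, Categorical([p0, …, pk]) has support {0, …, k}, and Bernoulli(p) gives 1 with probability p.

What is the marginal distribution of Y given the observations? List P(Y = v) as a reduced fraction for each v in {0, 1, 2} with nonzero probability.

P(Y=1) = 3/5, P(Y=2) = 2/5

Enumerate traces; 8 have nonzero weight after conditioning:
  (Y=1, X=3, Z=0) weight 1/48
  (Y=1, X=3, Z=1) weight 1/48
  (Y=1, X=3, Z=2) weight 1/48
  (Y=1, X=3, Z=3) weight 1/48
  (Y=2, X=2, Z=0) weight 1/72
  (Y=2, X=2, Z=1) weight 1/36
  (Y=2, X=2, Z=2) weight 1/144
  (Y=2, X=2, Z=3) weight 1/144
Group by Y:
  weight(Y=1) = 1/12
  weight(Y=2) = 1/18
Total weight = 1/12 + 1/18 = 5/36
P(Y=1 | obs) = 1/12 / 5/36 = 3/5
P(Y=2 | obs) = 1/18 / 5/36 = 2/5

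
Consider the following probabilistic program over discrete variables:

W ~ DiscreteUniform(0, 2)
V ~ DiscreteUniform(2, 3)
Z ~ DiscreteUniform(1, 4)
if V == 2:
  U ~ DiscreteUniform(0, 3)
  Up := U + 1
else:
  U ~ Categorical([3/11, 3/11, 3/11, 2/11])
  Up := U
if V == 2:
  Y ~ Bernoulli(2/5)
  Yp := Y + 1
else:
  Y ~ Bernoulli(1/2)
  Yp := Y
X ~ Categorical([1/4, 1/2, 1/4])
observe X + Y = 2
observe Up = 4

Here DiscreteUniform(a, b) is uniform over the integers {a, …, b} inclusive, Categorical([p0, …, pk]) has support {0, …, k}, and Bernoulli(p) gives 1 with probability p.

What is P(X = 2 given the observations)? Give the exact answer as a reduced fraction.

P(X = 2 | obs) = 3/7

Enumerate traces; 24 have nonzero weight after conditioning:
  (W=0, V=2, Z=1, U=3, Y=0, X=2) weight 1/640
  (W=0, V=2, Z=1, U=3, Y=1, X=1) weight 1/480
  (W=0, V=2, Z=2, U=3, Y=0, X=2) weight 1/640
  (W=0, V=2, Z=2, U=3, Y=1, X=1) weight 1/480
  (W=0, V=2, Z=3, U=3, Y=0, X=2) weight 1/640
  (W=0, V=2, Z=3, U=3, Y=1, X=1) weight 1/480
  (W=0, V=2, Z=4, U=3, Y=0, X=2) weight 1/640
  (W=0, V=2, Z=4, U=3, Y=1, X=1) weight 1/480
  … 16 more
Group by X:
  weight(X=1) = 1/40
  weight(X=2) = 3/160
Total weight = 1/40 + 3/160 = 7/160
P(X=1 | obs) = 1/40 / 7/160 = 4/7
P(X=2 | obs) = 3/160 / 7/160 = 3/7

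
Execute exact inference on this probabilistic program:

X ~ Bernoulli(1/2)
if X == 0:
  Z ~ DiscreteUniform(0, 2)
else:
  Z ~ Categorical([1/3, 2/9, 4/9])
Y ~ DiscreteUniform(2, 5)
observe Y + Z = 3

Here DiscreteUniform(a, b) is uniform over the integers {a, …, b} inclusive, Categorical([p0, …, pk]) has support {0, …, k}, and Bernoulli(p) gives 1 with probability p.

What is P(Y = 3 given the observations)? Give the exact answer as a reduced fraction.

Enumerate traces; 4 have nonzero weight after conditioning:
  (X=0, Z=0, Y=3) weight 1/24
  (X=0, Z=1, Y=2) weight 1/24
  (X=1, Z=0, Y=3) weight 1/24
  (X=1, Z=1, Y=2) weight 1/36
Group by Y:
  weight(Y=2) = 5/72
  weight(Y=3) = 1/12
Total weight = 5/72 + 1/12 = 11/72
P(Y=2 | obs) = 5/72 / 11/72 = 5/11
P(Y=3 | obs) = 1/12 / 11/72 = 6/11

P(Y = 3 | obs) = 6/11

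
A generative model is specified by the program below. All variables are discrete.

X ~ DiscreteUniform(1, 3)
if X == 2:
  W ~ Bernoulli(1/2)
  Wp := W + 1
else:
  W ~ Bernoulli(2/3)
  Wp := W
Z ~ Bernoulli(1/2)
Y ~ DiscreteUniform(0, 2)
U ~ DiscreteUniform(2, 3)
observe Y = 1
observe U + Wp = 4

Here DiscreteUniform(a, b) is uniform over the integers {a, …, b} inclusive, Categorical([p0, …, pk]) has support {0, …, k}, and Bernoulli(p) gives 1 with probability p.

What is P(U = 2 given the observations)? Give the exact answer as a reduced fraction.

Enumerate traces; 8 have nonzero weight after conditioning:
  (X=1, W=1, Z=0, Y=1, U=3) weight 1/54
  (X=1, W=1, Z=1, Y=1, U=3) weight 1/54
  (X=2, W=0, Z=0, Y=1, U=3) weight 1/72
  (X=2, W=0, Z=1, Y=1, U=3) weight 1/72
  (X=2, W=1, Z=0, Y=1, U=2) weight 1/72
  (X=2, W=1, Z=1, Y=1, U=2) weight 1/72
  (X=3, W=1, Z=0, Y=1, U=3) weight 1/54
  (X=3, W=1, Z=1, Y=1, U=3) weight 1/54
Group by U:
  weight(U=2) = 1/36
  weight(U=3) = 11/108
Total weight = 1/36 + 11/108 = 7/54
P(U=2 | obs) = 1/36 / 7/54 = 3/14
P(U=3 | obs) = 11/108 / 7/54 = 11/14

P(U = 2 | obs) = 3/14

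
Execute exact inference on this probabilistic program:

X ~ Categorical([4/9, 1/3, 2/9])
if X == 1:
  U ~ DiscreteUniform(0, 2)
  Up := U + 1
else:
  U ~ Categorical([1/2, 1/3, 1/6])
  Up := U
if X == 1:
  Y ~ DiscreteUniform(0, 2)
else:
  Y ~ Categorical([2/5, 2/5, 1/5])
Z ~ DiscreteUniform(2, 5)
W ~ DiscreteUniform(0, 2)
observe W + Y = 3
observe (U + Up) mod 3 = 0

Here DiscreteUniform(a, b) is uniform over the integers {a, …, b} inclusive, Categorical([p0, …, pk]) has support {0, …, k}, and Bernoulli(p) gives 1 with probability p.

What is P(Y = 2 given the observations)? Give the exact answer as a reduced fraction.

P(Y = 2 | obs) = 14/37

Enumerate traces; 24 have nonzero weight after conditioning:
  (X=0, U=0, Y=1, Z=2, W=2) weight 1/135
  (X=0, U=0, Y=1, Z=3, W=2) weight 1/135
  (X=0, U=0, Y=1, Z=4, W=2) weight 1/135
  (X=0, U=0, Y=1, Z=5, W=2) weight 1/135
  (X=0, U=0, Y=2, Z=2, W=1) weight 1/270
  (X=0, U=0, Y=2, Z=3, W=1) weight 1/270
  (X=0, U=0, Y=2, Z=4, W=1) weight 1/270
  (X=0, U=0, Y=2, Z=5, W=1) weight 1/270
  … 16 more
Group by Y:
  weight(Y=1) = 23/405
  weight(Y=2) = 14/405
Total weight = 23/405 + 14/405 = 37/405
P(Y=1 | obs) = 23/405 / 37/405 = 23/37
P(Y=2 | obs) = 14/405 / 37/405 = 14/37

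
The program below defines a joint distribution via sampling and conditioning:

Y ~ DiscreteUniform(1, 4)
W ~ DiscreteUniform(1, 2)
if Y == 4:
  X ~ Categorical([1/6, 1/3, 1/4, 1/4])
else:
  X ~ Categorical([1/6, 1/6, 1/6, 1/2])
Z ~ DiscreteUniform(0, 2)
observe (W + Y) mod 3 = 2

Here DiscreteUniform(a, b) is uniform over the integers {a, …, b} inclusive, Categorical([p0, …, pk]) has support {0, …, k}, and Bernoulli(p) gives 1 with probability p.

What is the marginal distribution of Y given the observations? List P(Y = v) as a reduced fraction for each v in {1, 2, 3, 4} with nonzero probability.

P(Y=1) = 1/3, P(Y=3) = 1/3, P(Y=4) = 1/3

Enumerate traces; 36 have nonzero weight after conditioning:
  (Y=1, W=1, X=0, Z=0) weight 1/144
  (Y=1, W=1, X=0, Z=1) weight 1/144
  (Y=1, W=1, X=0, Z=2) weight 1/144
  (Y=1, W=1, X=1, Z=0) weight 1/144
  (Y=1, W=1, X=1, Z=1) weight 1/144
  (Y=1, W=1, X=1, Z=2) weight 1/144
  (Y=1, W=1, X=2, Z=0) weight 1/144
  (Y=1, W=1, X=2, Z=1) weight 1/144
  (Y=3, W=2, X=0, Z=0) weight 1/144
  (Y=4, W=1, X=0, Z=0) weight 1/144
  … 26 more
Group by Y:
  weight(Y=1) = 1/8
  weight(Y=3) = 1/8
  weight(Y=4) = 1/8
Total weight = 1/8 + 1/8 + 1/8 = 3/8
P(Y=1 | obs) = 1/8 / 3/8 = 1/3
P(Y=3 | obs) = 1/8 / 3/8 = 1/3
P(Y=4 | obs) = 1/8 / 3/8 = 1/3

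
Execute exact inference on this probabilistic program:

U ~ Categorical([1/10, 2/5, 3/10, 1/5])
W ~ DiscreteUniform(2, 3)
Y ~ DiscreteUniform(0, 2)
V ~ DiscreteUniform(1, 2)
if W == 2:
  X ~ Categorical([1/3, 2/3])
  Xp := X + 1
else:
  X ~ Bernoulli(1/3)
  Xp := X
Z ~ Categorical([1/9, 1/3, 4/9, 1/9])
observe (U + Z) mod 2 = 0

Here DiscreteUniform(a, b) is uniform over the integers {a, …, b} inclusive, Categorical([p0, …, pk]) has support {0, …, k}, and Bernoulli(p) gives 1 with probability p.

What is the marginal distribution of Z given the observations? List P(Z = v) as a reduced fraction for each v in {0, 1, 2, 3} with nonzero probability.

Enumerate traces; 192 have nonzero weight after conditioning:
  (U=0, W=2, Y=0, V=1, X=0, Z=0) weight 1/3240
  (U=0, W=2, Y=0, V=1, X=0, Z=2) weight 1/810
  (U=0, W=2, Y=0, V=1, X=1, Z=0) weight 1/1620
  (U=0, W=2, Y=0, V=1, X=1, Z=2) weight 1/405
  (U=0, W=2, Y=0, V=2, X=0, Z=0) weight 1/3240
  (U=0, W=2, Y=0, V=2, X=0, Z=2) weight 1/810
  (U=0, W=2, Y=0, V=2, X=1, Z=0) weight 1/1620
  (U=0, W=2, Y=0, V=2, X=1, Z=2) weight 1/405
  (U=1, W=2, Y=0, V=1, X=0, Z=1) weight 1/270
  (U=1, W=2, Y=0, V=1, X=0, Z=3) weight 1/810
  … 182 more
Group by Z:
  weight(Z=0) = 2/45
  weight(Z=1) = 1/5
  weight(Z=2) = 8/45
  weight(Z=3) = 1/15
Total weight = 2/45 + 1/5 + 8/45 + 1/15 = 22/45
P(Z=0 | obs) = 2/45 / 22/45 = 1/11
P(Z=1 | obs) = 1/5 / 22/45 = 9/22
P(Z=2 | obs) = 8/45 / 22/45 = 4/11
P(Z=3 | obs) = 1/15 / 22/45 = 3/22

P(Z=0) = 1/11, P(Z=1) = 9/22, P(Z=2) = 4/11, P(Z=3) = 3/22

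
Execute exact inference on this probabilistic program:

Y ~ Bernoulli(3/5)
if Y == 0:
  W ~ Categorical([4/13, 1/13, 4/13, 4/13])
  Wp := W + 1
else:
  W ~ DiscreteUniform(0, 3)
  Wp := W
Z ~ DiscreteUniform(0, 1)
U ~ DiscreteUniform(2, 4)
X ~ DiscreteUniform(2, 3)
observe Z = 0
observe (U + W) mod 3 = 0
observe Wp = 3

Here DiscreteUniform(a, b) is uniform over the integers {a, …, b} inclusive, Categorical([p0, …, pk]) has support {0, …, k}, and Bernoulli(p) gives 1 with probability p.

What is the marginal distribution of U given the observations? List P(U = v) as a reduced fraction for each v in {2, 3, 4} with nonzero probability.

Enumerate traces; 4 have nonzero weight after conditioning:
  (Y=0, W=2, Z=0, U=4, X=2) weight 2/195
  (Y=0, W=2, Z=0, U=4, X=3) weight 2/195
  (Y=1, W=3, Z=0, U=3, X=2) weight 1/80
  (Y=1, W=3, Z=0, U=3, X=3) weight 1/80
Group by U:
  weight(U=3) = 1/40
  weight(U=4) = 4/195
Total weight = 1/40 + 4/195 = 71/1560
P(U=3 | obs) = 1/40 / 71/1560 = 39/71
P(U=4 | obs) = 4/195 / 71/1560 = 32/71

P(U=3) = 39/71, P(U=4) = 32/71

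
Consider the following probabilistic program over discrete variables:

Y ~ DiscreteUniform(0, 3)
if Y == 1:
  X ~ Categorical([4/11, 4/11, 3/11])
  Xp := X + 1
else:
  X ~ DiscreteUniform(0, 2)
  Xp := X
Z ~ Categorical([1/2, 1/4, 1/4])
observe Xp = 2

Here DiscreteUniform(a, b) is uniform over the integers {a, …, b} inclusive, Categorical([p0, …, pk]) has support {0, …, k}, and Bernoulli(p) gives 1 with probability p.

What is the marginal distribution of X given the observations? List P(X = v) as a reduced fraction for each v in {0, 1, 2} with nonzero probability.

Enumerate traces; 12 have nonzero weight after conditioning:
  (Y=0, X=2, Z=0) weight 1/24
  (Y=0, X=2, Z=1) weight 1/48
  (Y=0, X=2, Z=2) weight 1/48
  (Y=1, X=1, Z=0) weight 1/22
  (Y=1, X=1, Z=1) weight 1/44
  (Y=1, X=1, Z=2) weight 1/44
  (Y=2, X=2, Z=0) weight 1/24
  (Y=2, X=2, Z=1) weight 1/48
  … 4 more
Group by X:
  weight(X=1) = 1/11
  weight(X=2) = 1/4
Total weight = 1/11 + 1/4 = 15/44
P(X=1 | obs) = 1/11 / 15/44 = 4/15
P(X=2 | obs) = 1/4 / 15/44 = 11/15

P(X=1) = 4/15, P(X=2) = 11/15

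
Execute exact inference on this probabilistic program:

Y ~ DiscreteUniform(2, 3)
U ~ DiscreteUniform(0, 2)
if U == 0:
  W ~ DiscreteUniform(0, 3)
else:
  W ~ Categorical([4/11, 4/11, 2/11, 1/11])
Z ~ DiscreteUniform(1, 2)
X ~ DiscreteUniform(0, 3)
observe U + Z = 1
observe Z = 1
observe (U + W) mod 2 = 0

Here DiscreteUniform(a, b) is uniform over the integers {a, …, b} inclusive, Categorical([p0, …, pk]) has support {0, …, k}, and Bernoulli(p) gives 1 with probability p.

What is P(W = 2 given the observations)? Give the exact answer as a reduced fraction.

P(W = 2 | obs) = 1/2

Enumerate traces; 16 have nonzero weight after conditioning:
  (Y=2, U=0, W=0, Z=1, X=0) weight 1/192
  (Y=2, U=0, W=0, Z=1, X=1) weight 1/192
  (Y=2, U=0, W=0, Z=1, X=2) weight 1/192
  (Y=2, U=0, W=0, Z=1, X=3) weight 1/192
  (Y=2, U=0, W=2, Z=1, X=0) weight 1/192
  (Y=2, U=0, W=2, Z=1, X=1) weight 1/192
  (Y=2, U=0, W=2, Z=1, X=2) weight 1/192
  (Y=2, U=0, W=2, Z=1, X=3) weight 1/192
  … 8 more
Group by W:
  weight(W=0) = 1/24
  weight(W=2) = 1/24
Total weight = 1/24 + 1/24 = 1/12
P(W=0 | obs) = 1/24 / 1/12 = 1/2
P(W=2 | obs) = 1/24 / 1/12 = 1/2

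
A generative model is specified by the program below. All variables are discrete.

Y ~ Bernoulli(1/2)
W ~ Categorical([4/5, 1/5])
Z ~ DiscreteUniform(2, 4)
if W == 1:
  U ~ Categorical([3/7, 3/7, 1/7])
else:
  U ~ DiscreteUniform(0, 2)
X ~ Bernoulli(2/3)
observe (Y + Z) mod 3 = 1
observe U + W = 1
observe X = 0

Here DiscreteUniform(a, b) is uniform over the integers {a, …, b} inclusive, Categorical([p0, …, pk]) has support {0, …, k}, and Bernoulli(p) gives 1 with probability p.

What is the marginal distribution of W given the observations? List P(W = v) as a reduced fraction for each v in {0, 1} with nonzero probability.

Enumerate traces; 4 have nonzero weight after conditioning:
  (Y=0, W=0, Z=4, U=1, X=0) weight 2/135
  (Y=0, W=1, Z=4, U=0, X=0) weight 1/210
  (Y=1, W=0, Z=3, U=1, X=0) weight 2/135
  (Y=1, W=1, Z=3, U=0, X=0) weight 1/210
Group by W:
  weight(W=0) = 4/135
  weight(W=1) = 1/105
Total weight = 4/135 + 1/105 = 37/945
P(W=0 | obs) = 4/135 / 37/945 = 28/37
P(W=1 | obs) = 1/105 / 37/945 = 9/37

P(W=0) = 28/37, P(W=1) = 9/37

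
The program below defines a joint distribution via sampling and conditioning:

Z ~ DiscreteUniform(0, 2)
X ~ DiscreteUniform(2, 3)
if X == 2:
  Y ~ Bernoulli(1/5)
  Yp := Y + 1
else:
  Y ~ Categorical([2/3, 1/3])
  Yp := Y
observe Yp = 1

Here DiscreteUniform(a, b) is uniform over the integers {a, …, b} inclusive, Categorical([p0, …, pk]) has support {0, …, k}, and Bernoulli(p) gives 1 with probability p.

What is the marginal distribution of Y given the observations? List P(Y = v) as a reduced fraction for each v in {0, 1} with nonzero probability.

Enumerate traces; 6 have nonzero weight after conditioning:
  (Z=0, X=2, Y=0) weight 2/15
  (Z=0, X=3, Y=1) weight 1/18
  (Z=1, X=2, Y=0) weight 2/15
  (Z=1, X=3, Y=1) weight 1/18
  (Z=2, X=2, Y=0) weight 2/15
  (Z=2, X=3, Y=1) weight 1/18
Group by Y:
  weight(Y=0) = 2/5
  weight(Y=1) = 1/6
Total weight = 2/5 + 1/6 = 17/30
P(Y=0 | obs) = 2/5 / 17/30 = 12/17
P(Y=1 | obs) = 1/6 / 17/30 = 5/17

P(Y=0) = 12/17, P(Y=1) = 5/17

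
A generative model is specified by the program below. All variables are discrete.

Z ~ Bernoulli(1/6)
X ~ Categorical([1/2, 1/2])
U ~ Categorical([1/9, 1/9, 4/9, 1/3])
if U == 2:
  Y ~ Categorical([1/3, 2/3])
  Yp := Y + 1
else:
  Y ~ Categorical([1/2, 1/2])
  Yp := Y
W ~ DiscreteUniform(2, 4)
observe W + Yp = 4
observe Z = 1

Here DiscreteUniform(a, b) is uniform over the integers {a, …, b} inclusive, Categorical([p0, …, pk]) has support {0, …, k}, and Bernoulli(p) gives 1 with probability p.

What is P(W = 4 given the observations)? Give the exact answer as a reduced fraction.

P(W = 4 | obs) = 5/18

Enumerate traces; 16 have nonzero weight after conditioning:
  (Z=1, X=0, U=0, Y=0, W=4) weight 1/648
  (Z=1, X=0, U=0, Y=1, W=3) weight 1/648
  (Z=1, X=0, U=1, Y=0, W=4) weight 1/648
  (Z=1, X=0, U=1, Y=1, W=3) weight 1/648
  (Z=1, X=0, U=2, Y=0, W=3) weight 1/243
  (Z=1, X=0, U=2, Y=1, W=2) weight 2/243
  (Z=1, X=0, U=3, Y=0, W=4) weight 1/216
  (Z=1, X=0, U=3, Y=1, W=3) weight 1/216
  … 8 more
Group by W:
  weight(W=2) = 4/243
  weight(W=3) = 23/972
  weight(W=4) = 5/324
Total weight = 4/243 + 23/972 + 5/324 = 1/18
P(W=2 | obs) = 4/243 / 1/18 = 8/27
P(W=3 | obs) = 23/972 / 1/18 = 23/54
P(W=4 | obs) = 5/324 / 1/18 = 5/18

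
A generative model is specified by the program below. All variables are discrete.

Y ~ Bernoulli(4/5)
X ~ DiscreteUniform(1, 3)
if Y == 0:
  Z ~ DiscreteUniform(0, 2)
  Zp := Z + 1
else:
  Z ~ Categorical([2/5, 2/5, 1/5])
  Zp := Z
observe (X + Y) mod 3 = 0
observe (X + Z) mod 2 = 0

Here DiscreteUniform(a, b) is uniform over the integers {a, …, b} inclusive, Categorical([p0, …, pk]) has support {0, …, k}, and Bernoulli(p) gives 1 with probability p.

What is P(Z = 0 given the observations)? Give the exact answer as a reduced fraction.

Enumerate traces; 3 have nonzero weight after conditioning:
  (Y=0, X=3, Z=1) weight 1/45
  (Y=1, X=2, Z=0) weight 8/75
  (Y=1, X=2, Z=2) weight 4/75
Group by Z:
  weight(Z=0) = 8/75
  weight(Z=1) = 1/45
  weight(Z=2) = 4/75
Total weight = 8/75 + 1/45 + 4/75 = 41/225
P(Z=0 | obs) = 8/75 / 41/225 = 24/41
P(Z=1 | obs) = 1/45 / 41/225 = 5/41
P(Z=2 | obs) = 4/75 / 41/225 = 12/41

P(Z = 0 | obs) = 24/41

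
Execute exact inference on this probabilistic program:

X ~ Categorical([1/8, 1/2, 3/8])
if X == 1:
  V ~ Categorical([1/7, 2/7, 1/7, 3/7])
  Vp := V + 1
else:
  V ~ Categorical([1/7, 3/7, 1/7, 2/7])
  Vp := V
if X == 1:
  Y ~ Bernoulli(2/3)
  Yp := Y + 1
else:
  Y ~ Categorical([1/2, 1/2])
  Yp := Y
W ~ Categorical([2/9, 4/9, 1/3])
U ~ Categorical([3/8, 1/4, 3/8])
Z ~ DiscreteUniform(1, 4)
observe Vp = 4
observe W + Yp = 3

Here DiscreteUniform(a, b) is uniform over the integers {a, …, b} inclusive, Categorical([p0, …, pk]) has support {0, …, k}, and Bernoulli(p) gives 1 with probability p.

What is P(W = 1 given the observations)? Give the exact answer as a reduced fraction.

Enumerate traces; 24 have nonzero weight after conditioning:
  (X=1, V=3, Y=0, W=2, U=0, Z=1) weight 1/448
  (X=1, V=3, Y=0, W=2, U=0, Z=2) weight 1/448
  (X=1, V=3, Y=0, W=2, U=0, Z=3) weight 1/448
  (X=1, V=3, Y=0, W=2, U=0, Z=4) weight 1/448
  (X=1, V=3, Y=0, W=2, U=1, Z=1) weight 1/672
  (X=1, V=3, Y=0, W=2, U=1, Z=2) weight 1/672
  (X=1, V=3, Y=0, W=2, U=1, Z=3) weight 1/672
  (X=1, V=3, Y=0, W=2, U=1, Z=4) weight 1/672
  (X=1, V=3, Y=1, W=1, U=0, Z=1) weight 1/168
  … 15 more
Group by W:
  weight(W=1) = 4/63
  weight(W=2) = 1/42
Total weight = 4/63 + 1/42 = 11/126
P(W=1 | obs) = 4/63 / 11/126 = 8/11
P(W=2 | obs) = 1/42 / 11/126 = 3/11

P(W = 1 | obs) = 8/11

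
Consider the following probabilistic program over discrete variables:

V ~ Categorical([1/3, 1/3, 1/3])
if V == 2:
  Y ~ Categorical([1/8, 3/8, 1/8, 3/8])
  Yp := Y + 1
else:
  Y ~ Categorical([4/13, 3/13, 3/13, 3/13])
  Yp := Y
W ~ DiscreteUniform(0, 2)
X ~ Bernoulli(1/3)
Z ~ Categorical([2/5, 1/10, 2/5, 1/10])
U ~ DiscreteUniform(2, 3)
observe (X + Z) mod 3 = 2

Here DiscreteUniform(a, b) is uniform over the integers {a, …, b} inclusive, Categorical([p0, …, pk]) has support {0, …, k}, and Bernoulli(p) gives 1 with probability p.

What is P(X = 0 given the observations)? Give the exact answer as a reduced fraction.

Enumerate traces; 144 have nonzero weight after conditioning:
  (V=0, Y=0, W=0, X=0, Z=2, U=2) weight 8/1755
  (V=0, Y=0, W=0, X=0, Z=2, U=3) weight 8/1755
  (V=0, Y=0, W=0, X=1, Z=1, U=2) weight 1/1755
  (V=0, Y=0, W=0, X=1, Z=1, U=3) weight 1/1755
  (V=0, Y=0, W=1, X=0, Z=2, U=2) weight 8/1755
  (V=0, Y=0, W=1, X=0, Z=2, U=3) weight 8/1755
  (V=0, Y=0, W=1, X=1, Z=1, U=2) weight 1/1755
  (V=0, Y=0, W=1, X=1, Z=1, U=3) weight 1/1755
  … 136 more
Group by X:
  weight(X=0) = 4/15
  weight(X=1) = 1/30
Total weight = 4/15 + 1/30 = 3/10
P(X=0 | obs) = 4/15 / 3/10 = 8/9
P(X=1 | obs) = 1/30 / 3/10 = 1/9

P(X = 0 | obs) = 8/9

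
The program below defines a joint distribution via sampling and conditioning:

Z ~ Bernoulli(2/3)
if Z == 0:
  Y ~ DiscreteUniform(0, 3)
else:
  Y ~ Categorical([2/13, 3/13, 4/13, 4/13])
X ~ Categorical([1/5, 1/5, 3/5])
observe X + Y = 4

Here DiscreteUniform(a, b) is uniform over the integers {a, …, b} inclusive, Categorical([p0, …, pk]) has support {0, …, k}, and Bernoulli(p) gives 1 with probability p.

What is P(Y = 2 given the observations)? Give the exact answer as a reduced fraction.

P(Y = 2 | obs) = 3/4

Enumerate traces; 4 have nonzero weight after conditioning:
  (Z=0, Y=2, X=2) weight 1/20
  (Z=0, Y=3, X=1) weight 1/60
  (Z=1, Y=2, X=2) weight 8/65
  (Z=1, Y=3, X=1) weight 8/195
Group by Y:
  weight(Y=2) = 9/52
  weight(Y=3) = 3/52
Total weight = 9/52 + 3/52 = 3/13
P(Y=2 | obs) = 9/52 / 3/13 = 3/4
P(Y=3 | obs) = 3/52 / 3/13 = 1/4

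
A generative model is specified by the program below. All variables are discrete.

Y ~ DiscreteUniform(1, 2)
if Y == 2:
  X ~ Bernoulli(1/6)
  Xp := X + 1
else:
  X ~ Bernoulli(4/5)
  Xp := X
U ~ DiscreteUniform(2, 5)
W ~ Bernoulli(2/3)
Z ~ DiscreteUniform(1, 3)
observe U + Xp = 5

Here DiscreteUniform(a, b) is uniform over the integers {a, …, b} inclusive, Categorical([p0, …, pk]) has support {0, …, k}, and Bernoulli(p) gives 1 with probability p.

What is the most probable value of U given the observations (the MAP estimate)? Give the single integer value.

argmax_v P(U = v | obs) = 4

Enumerate traces; 24 have nonzero weight after conditioning:
  (Y=1, X=0, U=5, W=0, Z=1) weight 1/360
  (Y=1, X=0, U=5, W=0, Z=2) weight 1/360
  (Y=1, X=0, U=5, W=0, Z=3) weight 1/360
  (Y=1, X=0, U=5, W=1, Z=1) weight 1/180
  (Y=1, X=0, U=5, W=1, Z=2) weight 1/180
  (Y=1, X=0, U=5, W=1, Z=3) weight 1/180
  (Y=1, X=1, U=4, W=0, Z=1) weight 1/90
  (Y=1, X=1, U=4, W=0, Z=2) weight 1/90
  (Y=2, X=1, U=3, W=0, Z=1) weight 1/432
  … 15 more
Group by U:
  weight(U=3) = 1/48
  weight(U=4) = 49/240
  weight(U=5) = 1/40
Total weight = 1/48 + 49/240 + 1/40 = 1/4
P(U=3 | obs) = 1/48 / 1/4 = 1/12
P(U=4 | obs) = 49/240 / 1/4 = 49/60
P(U=5 | obs) = 1/40 / 1/4 = 1/10
argmax = 4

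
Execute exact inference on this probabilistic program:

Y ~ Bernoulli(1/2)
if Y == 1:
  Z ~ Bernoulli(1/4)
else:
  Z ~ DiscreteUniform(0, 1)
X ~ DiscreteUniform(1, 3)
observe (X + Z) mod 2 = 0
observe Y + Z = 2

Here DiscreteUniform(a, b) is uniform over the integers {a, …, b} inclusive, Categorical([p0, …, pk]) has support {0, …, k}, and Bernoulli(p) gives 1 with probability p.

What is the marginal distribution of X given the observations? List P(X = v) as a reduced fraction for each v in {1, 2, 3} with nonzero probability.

P(X=1) = 1/2, P(X=3) = 1/2

Enumerate traces; 2 have nonzero weight after conditioning:
  (Y=1, Z=1, X=1) weight 1/24
  (Y=1, Z=1, X=3) weight 1/24
Group by X:
  weight(X=1) = 1/24
  weight(X=3) = 1/24
Total weight = 1/24 + 1/24 = 1/12
P(X=1 | obs) = 1/24 / 1/12 = 1/2
P(X=3 | obs) = 1/24 / 1/12 = 1/2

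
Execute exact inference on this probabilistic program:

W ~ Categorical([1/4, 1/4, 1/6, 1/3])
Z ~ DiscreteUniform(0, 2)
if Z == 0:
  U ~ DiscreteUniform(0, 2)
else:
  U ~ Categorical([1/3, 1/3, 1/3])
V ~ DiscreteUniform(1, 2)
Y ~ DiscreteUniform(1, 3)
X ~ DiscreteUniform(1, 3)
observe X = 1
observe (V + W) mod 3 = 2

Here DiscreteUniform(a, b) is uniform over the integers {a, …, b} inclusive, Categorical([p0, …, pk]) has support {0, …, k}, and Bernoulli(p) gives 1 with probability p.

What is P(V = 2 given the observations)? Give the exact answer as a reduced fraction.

P(V = 2 | obs) = 7/10

Enumerate traces; 81 have nonzero weight after conditioning:
  (W=0, Z=0, U=0, V=2, Y=1, X=1) weight 1/648
  (W=0, Z=0, U=0, V=2, Y=2, X=1) weight 1/648
  (W=0, Z=0, U=0, V=2, Y=3, X=1) weight 1/648
  (W=0, Z=0, U=1, V=2, Y=1, X=1) weight 1/648
  (W=0, Z=0, U=1, V=2, Y=2, X=1) weight 1/648
  (W=0, Z=0, U=1, V=2, Y=3, X=1) weight 1/648
  (W=0, Z=0, U=2, V=2, Y=1, X=1) weight 1/648
  (W=0, Z=0, U=2, V=2, Y=2, X=1) weight 1/648
  (W=1, Z=0, U=0, V=1, Y=1, X=1) weight 1/648
  … 72 more
Group by V:
  weight(V=1) = 1/24
  weight(V=2) = 7/72
Total weight = 1/24 + 7/72 = 5/36
P(V=1 | obs) = 1/24 / 5/36 = 3/10
P(V=2 | obs) = 7/72 / 5/36 = 7/10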